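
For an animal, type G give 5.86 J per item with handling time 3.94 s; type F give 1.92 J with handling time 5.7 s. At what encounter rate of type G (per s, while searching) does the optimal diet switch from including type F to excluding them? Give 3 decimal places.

At the threshold, the rate on type G alone equals the profitability of type F: λ·5.86/(1 + λ·3.94) = 1.92/5.7 = 0.3368.
Rearranging, λ(5.86 − 0.3368×3.94) = 0.3368, so λ = 0.3368/4.533 = 0.07431 per s.

0.074 per s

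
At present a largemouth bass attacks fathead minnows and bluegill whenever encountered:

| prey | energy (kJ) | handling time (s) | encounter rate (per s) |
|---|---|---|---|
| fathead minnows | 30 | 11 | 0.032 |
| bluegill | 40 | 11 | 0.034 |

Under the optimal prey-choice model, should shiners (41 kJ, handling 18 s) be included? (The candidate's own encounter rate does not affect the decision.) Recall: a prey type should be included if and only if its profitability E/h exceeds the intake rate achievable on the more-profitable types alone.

Yes

Current rate: (0.032×30 + 0.034×40)/(1 + 0.032×11 + 0.034×11) = 1.344 kJ/s.
Profitability of shiners: 41/18 = 2.278 kJ/s.
2.278 > 1.344, so adding shiners raises the average — include it.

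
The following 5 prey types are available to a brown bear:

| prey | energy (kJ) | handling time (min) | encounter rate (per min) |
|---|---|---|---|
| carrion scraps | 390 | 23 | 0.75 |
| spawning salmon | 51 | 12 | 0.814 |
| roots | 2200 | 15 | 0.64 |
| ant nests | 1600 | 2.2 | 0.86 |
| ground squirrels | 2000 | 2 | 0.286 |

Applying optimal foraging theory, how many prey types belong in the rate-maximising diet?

2

Rank by E/h (kJ/min): ground squirrels 1e+03, ant nests 727, roots 147, carrion scraps 17, spawning salmon 4.25. Include each in turn until the next type's E/h falls below the running intake rate.
Rate on top 1: 363.9. ant nests: 727 > 363.9 → include.
Rate on top 2: 562.4. roots: 147 < 562.4 → exclude; stop.
Optimal diet: ground squirrels, ant nests — 2 of 5 types.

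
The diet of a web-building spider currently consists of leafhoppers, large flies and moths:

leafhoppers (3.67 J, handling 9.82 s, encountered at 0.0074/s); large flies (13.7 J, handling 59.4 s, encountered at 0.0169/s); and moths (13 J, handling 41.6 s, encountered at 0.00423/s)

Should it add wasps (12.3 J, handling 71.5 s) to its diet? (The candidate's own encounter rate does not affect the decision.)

Current rate: (0.0074×3.67 + 0.0169×13.7 + 0.00423×13)/(1 + 0.0074×9.82 + 0.0169×59.4 + 0.00423×41.6) = 0.1393 J/s.
wasps: E/h = 12.3/71.5 = 0.172 J/s.
0.172 > 0.1393, so adding wasps raises the average — include it.

Yes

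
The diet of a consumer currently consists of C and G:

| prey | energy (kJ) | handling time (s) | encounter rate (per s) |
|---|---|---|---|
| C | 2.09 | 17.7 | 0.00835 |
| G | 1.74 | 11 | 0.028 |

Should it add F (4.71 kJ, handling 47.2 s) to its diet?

Yes

Current rate: (0.00835×2.09 + 0.028×1.74)/(1 + 0.00835×17.7 + 0.028×11) = 0.04545 kJ/s.
F: E/h = 4.71/47.2 = 0.09979 kJ/s.
Since 0.09979 > R, including F increases the long-run rate.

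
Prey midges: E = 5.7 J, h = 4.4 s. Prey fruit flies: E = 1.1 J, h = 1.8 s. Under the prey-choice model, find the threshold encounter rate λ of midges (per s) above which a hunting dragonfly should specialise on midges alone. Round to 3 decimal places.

The zero-one rule: include fruit flies iff E₂/h₂ > λE₁/(1+λh₁). Equality gives the switch point.
λE₁h₂ = E₂ + λE₂h₁ ⇒ λ = E₂/(E₁h₂ − E₂h₁) = 1.1/(10.26 − 4.84) = 0.203 per s.

0.203 per s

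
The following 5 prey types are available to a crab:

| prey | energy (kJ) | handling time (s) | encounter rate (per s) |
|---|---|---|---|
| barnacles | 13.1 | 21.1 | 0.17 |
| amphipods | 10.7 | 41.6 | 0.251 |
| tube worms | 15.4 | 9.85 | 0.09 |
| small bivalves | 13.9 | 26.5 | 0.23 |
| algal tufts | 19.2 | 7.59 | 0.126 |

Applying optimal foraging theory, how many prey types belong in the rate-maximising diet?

Rank by E/h (kJ/s): algal tufts 2.53, tube worms 1.56, barnacles 0.621, small bivalves 0.525, amphipods 0.257. Include each in turn until the next type's E/h falls below the running intake rate.
Rate on top 1: 1.237. tube worms: 1.56 > 1.237 → include.
Rate on top 2: 1.339. barnacles: 0.621 < 1.339 → exclude; stop.
Optimal diet: algal tufts, tube worms — 2 of 5 types.

2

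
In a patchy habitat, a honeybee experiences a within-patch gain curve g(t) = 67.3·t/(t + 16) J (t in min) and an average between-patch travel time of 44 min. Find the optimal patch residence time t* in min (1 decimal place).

Optimal t* satisfies g'(t*) = g(t*)/(T + t*).
g'(t) = 67.3·16/(t + 16)². Setting 67.3·16/(t+16)² = 67.3t/[(t+16)(44+t)] gives 16(44+t) = t(t+16), so t² = 16×44 = 704.
t* = √704 = 26.53 min.

26.5 min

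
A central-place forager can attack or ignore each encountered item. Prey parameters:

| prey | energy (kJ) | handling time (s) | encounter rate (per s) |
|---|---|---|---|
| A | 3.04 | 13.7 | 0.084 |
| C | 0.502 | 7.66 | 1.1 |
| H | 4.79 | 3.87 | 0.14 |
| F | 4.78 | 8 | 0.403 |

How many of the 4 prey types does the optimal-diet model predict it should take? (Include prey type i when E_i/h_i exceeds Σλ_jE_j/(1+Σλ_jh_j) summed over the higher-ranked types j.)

E/h in descending order: H 1.24, F 0.598, A 0.222, C 0.0655 kJ/s. The optimal diet is the largest prefix of this list for which every included type satisfies E_i/h_i > R on the types above it.
Rate on top 1: 0.4349. F: 0.598 > 0.4349 → include.
Rate on top 2: 0.5449. A: 0.222 < 0.5449 → exclude; stop.
Optimal diet: H, F — 2 of 4 types.

2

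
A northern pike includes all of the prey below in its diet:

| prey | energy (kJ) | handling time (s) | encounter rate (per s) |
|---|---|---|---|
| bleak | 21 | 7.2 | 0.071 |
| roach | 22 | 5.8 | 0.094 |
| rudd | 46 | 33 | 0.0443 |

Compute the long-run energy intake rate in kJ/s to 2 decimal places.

1.59 kJ/s

R = Σλ_iE_i / (1 + Σλ_ih_i)
Numerator: 0.071×21 + 0.094×22 + 0.0443×46 = 5.597
Denominator: 1 + 0.071×7.2 + 0.094×5.8 + 0.0443×33 = 3.518
R = 5.597/3.518 = 1.591 kJ/s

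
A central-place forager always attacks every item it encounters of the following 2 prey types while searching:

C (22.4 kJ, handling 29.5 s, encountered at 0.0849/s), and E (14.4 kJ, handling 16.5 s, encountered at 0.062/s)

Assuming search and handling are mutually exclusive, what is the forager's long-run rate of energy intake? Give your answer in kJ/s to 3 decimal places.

0.617 kJ/s

R = Σλ_iE_i / (1 + Σλ_ih_i)
Numerator: 0.0849×22.4 + 0.062×14.4 = 2.795
Denominator: 1 + 0.0849×29.5 + 0.062×16.5 = 4.528
R = 2.795/4.528 = 0.6172 kJ/s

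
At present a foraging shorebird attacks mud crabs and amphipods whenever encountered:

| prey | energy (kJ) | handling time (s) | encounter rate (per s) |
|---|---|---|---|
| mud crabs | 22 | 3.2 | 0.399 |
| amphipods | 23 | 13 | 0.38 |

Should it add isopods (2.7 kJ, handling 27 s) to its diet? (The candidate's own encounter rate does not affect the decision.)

No

Intake rate on the current diet: R = (0.399×22 + 0.38×23) / (1 + 0.399×3.2 + 0.38×13) = 17.52/7.217 = 2.427 kJ/s.
Profitability of isopods: 2.7/27 = 0.1 kJ/s.
Since 0.1 < R, time spent handling isopods is better spent searching.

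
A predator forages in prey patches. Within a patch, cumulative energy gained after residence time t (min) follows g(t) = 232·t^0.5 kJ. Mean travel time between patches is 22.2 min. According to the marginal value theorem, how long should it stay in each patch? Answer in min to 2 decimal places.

22.20 min

Optimal t* satisfies g'(t*) = g(t*)/(T + t*).
g'(t) = 0.5·232·t^-0.5. Setting 0.5·232·t^-0.5 = 232·t^0.5/(22.2+t) gives 0.5(22.2+t) = t, so 0.50·t = 0.5×22.2.
t* = 0.5×22.2/0.50 = 22.2 min.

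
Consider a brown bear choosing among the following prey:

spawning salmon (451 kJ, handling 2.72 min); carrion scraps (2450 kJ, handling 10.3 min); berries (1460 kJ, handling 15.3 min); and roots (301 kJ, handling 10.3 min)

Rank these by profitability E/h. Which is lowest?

roots

Profitability E/h (kJ/min): spawning salmon = 451/2.72 = 166, carrion scraps = 2450/10.3 = 238, berries = 1460/15.3 = 95.4, roots = 301/10.3 = 29.2.
Ranked: carrion scraps > spawning salmon > berries > roots.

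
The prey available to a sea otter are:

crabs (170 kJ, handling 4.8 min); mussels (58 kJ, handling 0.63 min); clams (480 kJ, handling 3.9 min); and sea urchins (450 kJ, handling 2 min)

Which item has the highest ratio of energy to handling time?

sea urchins

Profitability E/h (kJ/min): crabs = 170/4.8 = 35.4, mussels = 58/0.63 = 92.1, clams = 480/3.9 = 123, sea urchins = 450/2 = 225.
Ranked: sea urchins > clams > mussels > crabs.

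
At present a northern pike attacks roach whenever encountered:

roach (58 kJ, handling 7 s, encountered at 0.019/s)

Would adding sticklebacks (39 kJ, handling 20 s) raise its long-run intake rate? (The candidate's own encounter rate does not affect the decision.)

Yes

On roach alone, R = ΣλE/(1+Σλh) = 1.102/1.133 = 0.9726 kJ/s.
Profitability of sticklebacks: 39/20 = 1.95 kJ/s.
Since 1.95 > R, including sticklebacks increases the long-run rate.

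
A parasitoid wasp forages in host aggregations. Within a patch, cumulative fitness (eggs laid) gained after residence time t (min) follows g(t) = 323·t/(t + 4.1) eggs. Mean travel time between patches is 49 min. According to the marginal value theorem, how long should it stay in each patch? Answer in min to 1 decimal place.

14.2 min

Optimal t* satisfies g'(t*) = g(t*)/(T + t*).
g'(t) = 323·4.1/(t + 4.1)². Setting 323·4.1/(t+4.1)² = 323t/[(t+4.1)(49+t)] gives 4.1(49+t) = t(t+4.1), so t² = 4.1×49 = 200.9.
t* = √200.9 = 14.17 min.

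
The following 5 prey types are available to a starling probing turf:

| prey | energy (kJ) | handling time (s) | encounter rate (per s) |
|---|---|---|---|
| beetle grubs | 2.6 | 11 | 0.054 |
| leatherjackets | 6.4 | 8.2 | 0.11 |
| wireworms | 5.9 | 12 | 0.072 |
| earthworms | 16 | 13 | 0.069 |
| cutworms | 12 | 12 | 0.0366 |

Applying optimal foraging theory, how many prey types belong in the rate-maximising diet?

3

E/h in descending order: earthworms 1.23, cutworms 1, leatherjackets 0.78, wireworms 0.492, beetle grubs 0.236 kJ/s. The optimal diet is the largest prefix of this list for which every included type satisfies E_i/h_i > R on the types above it.
Rate on top 1: 0.582. cutworms: 1 > 0.582 → include.
Rate on top 2: 0.6606. leatherjackets: 0.78 > 0.6606 → include.
Rate on top 3: 0.694. wireworms: 0.492 < 0.694 → exclude; stop.
Optimal diet: earthworms, cutworms, leatherjackets — 3 of 5 types.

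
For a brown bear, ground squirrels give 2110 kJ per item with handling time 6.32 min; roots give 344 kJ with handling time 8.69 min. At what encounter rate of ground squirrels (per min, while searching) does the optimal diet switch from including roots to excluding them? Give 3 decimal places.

0.021 per min

Drop roots once their profitability E₂/h₂ falls below the rate achievable on ground squirrels alone: E₂/h₂ = λE₁/(1 + λh₁).
Solve for λ: λE₁h₂ = E₂(1 + λh₁) → λ(E₁h₂ − E₂h₁) = E₂ → λ = E₂/(E₁h₂ − E₂h₁).
λ = 344/(2110×8.69 − 344×6.32) = 344/1.616e+04 = 0.02128 per min.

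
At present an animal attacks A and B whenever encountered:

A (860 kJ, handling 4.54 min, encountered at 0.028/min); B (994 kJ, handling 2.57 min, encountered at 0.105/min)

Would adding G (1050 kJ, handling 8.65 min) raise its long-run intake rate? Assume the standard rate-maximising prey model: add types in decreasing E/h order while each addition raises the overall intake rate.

Intake rate on the current diet: R = (0.028×860 + 0.105×994) / (1 + 0.028×4.54 + 0.105×2.57) = 128.4/1.397 = 91.95 kJ/min.
G: E/h = 1050/8.65 = 121.4 kJ/min.
Since 121.4 > R, including G increases the long-run rate.

Yes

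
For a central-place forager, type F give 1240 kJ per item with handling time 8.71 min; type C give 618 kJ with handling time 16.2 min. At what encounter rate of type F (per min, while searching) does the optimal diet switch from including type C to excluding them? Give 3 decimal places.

At the threshold, the rate on type F alone equals the profitability of type C: λ·1240/(1 + λ·8.71) = 618/16.2 = 38.15.
Rearranging, λ(1240 − 38.15×8.71) = 38.15, so λ = 38.15/907.7 = 0.04203 per min.

0.042 per min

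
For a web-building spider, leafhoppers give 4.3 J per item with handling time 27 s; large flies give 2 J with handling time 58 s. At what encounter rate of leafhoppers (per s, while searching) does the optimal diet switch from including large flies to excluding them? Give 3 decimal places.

Drop large flies once their profitability E₂/h₂ falls below the rate achievable on leafhoppers alone: E₂/h₂ = λE₁/(1 + λh₁).
Solve for λ: λE₁h₂ = E₂(1 + λh₁) → λ(E₁h₂ − E₂h₁) = E₂ → λ = E₂/(E₁h₂ − E₂h₁).
λ = 2/(4.3×58 − 2×27) = 2/195.4 = 0.01024 per s.

0.010 per s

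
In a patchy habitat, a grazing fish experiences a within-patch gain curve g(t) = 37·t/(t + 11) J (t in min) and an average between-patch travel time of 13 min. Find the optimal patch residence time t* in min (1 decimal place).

Maximise g(t)/(T+t): set derivative to zero → g'(t)(T+t) = g(t).
g'(t) = 37·11/(t + 11)². Setting 37·11/(t+11)² = 37t/[(t+11)(13+t)] gives 11(13+t) = t(t+11), so t² = 11×13 = 143.
t* = √143 = 11.96 min.

12.0 min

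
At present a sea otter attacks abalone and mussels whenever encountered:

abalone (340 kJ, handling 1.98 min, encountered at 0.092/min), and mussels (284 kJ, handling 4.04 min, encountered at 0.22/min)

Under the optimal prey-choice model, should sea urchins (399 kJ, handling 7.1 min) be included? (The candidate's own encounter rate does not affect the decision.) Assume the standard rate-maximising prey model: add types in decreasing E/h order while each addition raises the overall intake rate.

Yes

Intake rate on the current diet: R = (0.092×340 + 0.22×284) / (1 + 0.092×1.98 + 0.22×4.04) = 93.76/2.071 = 45.27 kJ/min.
sea urchins: E/h = 399/7.1 = 56.2 kJ/min.
56.2 > 45.27, so adding sea urchins raises the average — include it.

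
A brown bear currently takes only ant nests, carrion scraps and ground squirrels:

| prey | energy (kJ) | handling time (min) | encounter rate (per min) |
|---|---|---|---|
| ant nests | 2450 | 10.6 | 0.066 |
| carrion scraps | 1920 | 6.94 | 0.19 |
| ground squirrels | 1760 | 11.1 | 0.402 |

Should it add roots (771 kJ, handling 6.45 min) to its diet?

On ant nests, carrion scraps and ground squirrels alone, R = ΣλE/(1+Σλh) = 1234/7.48 = 165 kJ/min.
roots: E/h = 771/6.45 = 119.5 kJ/min.
119.5 < 165, so adding roots would lower the average — exclude it.

No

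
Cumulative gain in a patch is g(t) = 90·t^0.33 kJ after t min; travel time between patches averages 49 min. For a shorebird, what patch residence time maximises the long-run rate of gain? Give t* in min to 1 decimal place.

24.1 min

Maximise g(t)/(T+t): set derivative to zero → g'(t)(T+t) = g(t).
g'(t) = 0.33·90·t^-0.67. Setting 0.33·90·t^-0.67 = 90·t^0.33/(49+t) gives 0.33(49+t) = t, so 0.67·t = 0.33×49.
t* = 0.33×49/0.67 = 24.13 min.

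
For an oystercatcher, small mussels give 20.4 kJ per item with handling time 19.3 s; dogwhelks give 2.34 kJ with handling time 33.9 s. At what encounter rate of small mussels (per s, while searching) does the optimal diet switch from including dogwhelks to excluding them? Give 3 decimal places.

Drop dogwhelks once their profitability E₂/h₂ falls below the rate achievable on small mussels alone: E₂/h₂ = λE₁/(1 + λh₁).
Solve for λ: λE₁h₂ = E₂(1 + λh₁) → λ(E₁h₂ − E₂h₁) = E₂ → λ = E₂/(E₁h₂ − E₂h₁).
λ = 2.34/(20.4×33.9 − 2.34×19.3) = 2.34/646.4 = 0.00362 per s.

0.004 per s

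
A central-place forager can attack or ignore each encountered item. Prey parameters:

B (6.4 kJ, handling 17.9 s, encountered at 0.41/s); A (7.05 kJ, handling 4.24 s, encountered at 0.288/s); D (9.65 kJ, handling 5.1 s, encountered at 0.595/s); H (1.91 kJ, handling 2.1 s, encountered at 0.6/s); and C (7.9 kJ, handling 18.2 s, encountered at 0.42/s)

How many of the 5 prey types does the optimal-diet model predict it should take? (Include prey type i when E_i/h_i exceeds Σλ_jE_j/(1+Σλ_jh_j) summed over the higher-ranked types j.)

Profitabilities (E/h, kJ/s): D 1.89, A 1.66, H 0.91, C 0.434, B 0.358. Add prey in this order while the next type's profitability exceeds the intake rate on those already taken.
Rate on top 1: 1.423. A: 1.66 > 1.423 → include.
Rate on top 2: 1.479. H: 0.91 < 1.479 → exclude; stop.
Optimal diet: D, A — 2 of 5 types.

2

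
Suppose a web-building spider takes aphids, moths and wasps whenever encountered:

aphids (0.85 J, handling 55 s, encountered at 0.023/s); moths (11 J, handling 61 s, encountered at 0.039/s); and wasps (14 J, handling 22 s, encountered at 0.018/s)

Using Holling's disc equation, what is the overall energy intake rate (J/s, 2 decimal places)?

0.14 J/s

R = (0.023×0.85 + 0.039×11 + 0.018×14) / (1 + 0.023×55 + 0.039×61 + 0.018×22) = 0.7006/5.04 = 0.139 J/s.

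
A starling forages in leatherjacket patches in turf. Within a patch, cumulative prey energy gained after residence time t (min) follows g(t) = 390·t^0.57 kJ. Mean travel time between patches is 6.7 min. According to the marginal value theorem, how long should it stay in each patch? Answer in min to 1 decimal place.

8.9 min

By the marginal value theorem, leave when the instantaneous gain rate g'(t) equals the habitat-wide average g(t)/(T + t).
g'(t) = 0.57·390·t^-0.43. Setting 0.57·390·t^-0.43 = 390·t^0.57/(6.7+t) gives 0.57(6.7+t) = t, so 0.43·t = 0.57×6.7.
t* = 0.57×6.7/0.43 = 8.881 min.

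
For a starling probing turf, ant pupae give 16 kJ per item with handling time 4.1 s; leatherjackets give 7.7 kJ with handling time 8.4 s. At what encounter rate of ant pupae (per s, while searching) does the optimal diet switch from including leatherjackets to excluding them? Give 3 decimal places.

At the threshold, the rate on ant pupae alone equals the profitability of leatherjackets: λ·16/(1 + λ·4.1) = 7.7/8.4 = 0.9167.
Rearranging, λ(16 − 0.9167×4.1) = 0.9167, so λ = 0.9167/12.24 = 0.07488 per s.

0.075 per s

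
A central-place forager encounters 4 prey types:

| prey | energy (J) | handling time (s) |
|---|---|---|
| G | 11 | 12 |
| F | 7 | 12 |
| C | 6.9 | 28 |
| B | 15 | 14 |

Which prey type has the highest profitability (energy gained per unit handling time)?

B

Profitability E/h (J/s): G = 11/12 = 0.917, F = 7/12 = 0.583, C = 6.9/28 = 0.246, B = 15/14 = 1.07.
Ranked: B > G > F > C.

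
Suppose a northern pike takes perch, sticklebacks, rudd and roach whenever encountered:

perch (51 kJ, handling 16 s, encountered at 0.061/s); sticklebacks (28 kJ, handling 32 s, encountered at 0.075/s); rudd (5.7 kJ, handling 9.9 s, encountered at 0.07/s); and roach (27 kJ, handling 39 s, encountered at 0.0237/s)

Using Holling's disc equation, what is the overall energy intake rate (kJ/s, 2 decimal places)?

1.04 kJ/s

R = (0.061×51 + 0.075×28 + 0.07×5.7 + 0.0237×27) / (1 + 0.061×16 + 0.075×32 + 0.07×9.9 + 0.0237×39) = 6.25/5.993 = 1.043 kJ/s.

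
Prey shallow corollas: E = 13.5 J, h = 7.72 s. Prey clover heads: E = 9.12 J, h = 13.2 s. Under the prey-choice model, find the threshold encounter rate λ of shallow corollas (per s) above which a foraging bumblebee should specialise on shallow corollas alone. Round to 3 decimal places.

Drop clover heads once their profitability E₂/h₂ falls below the rate achievable on shallow corollas alone: E₂/h₂ = λE₁/(1 + λh₁).
Solve for λ: λE₁h₂ = E₂(1 + λh₁) → λ(E₁h₂ − E₂h₁) = E₂ → λ = E₂/(E₁h₂ − E₂h₁).
λ = 9.12/(13.5×13.2 − 9.12×7.72) = 9.12/107.8 = 0.08461 per s.

0.085 per s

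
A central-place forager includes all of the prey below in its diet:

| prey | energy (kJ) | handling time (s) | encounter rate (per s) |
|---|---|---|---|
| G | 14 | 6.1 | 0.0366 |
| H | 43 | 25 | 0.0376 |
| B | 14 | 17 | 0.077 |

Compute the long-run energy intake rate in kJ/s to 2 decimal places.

R = (0.0366×14 + 0.0376×43 + 0.077×14) / (1 + 0.0366×6.1 + 0.0376×25 + 0.077×17) = 3.207/3.472 = 0.9237 kJ/s.

0.92 kJ/s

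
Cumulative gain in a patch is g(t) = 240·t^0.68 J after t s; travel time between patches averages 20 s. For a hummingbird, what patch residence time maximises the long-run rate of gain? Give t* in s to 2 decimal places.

Maximise g(t)/(T+t): set derivative to zero → g'(t)(T+t) = g(t).
g'(t) = 0.68·240·t^-0.32. Setting 0.68·240·t^-0.32 = 240·t^0.68/(20+t) gives 0.68(20+t) = t, so 0.32·t = 0.68×20.
t* = 0.68×20/0.32 = 42.5 s.

42.50 s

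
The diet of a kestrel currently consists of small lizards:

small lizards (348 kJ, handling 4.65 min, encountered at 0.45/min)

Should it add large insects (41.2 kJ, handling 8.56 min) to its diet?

On small lizards alone, R = ΣλE/(1+Σλh) = 156.6/3.093 = 50.64 kJ/min.
Profitability of large insects: 41.2/8.56 = 4.813 kJ/min.
Since 4.813 < R, time spent handling large insects is better spent searching.

No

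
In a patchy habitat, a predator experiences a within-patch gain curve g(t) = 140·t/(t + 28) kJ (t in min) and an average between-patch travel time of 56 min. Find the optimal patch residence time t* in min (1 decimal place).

By the marginal value theorem, leave when the instantaneous gain rate g'(t) equals the habitat-wide average g(t)/(T + t).
g'(t) = 140·28/(t + 28)². Setting 140·28/(t+28)² = 140t/[(t+28)(56+t)] gives 28(56+t) = t(t+28), so t² = 28×56 = 1568.
t* = √1568 = 39.6 min.

39.6 min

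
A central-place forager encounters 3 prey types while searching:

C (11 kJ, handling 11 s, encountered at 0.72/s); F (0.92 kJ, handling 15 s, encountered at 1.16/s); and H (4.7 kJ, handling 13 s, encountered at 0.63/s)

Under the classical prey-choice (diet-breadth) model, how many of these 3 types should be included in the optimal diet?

E/h in descending order: C 1, H 0.362, F 0.0613 kJ/s. The optimal diet is the largest prefix of this list for which every included type satisfies E_i/h_i > R on the types above it.
Rate on top 1: 0.8879. H: 0.362 < 0.8879 → exclude; stop.
Optimal diet: C — 1 of 3 types.

1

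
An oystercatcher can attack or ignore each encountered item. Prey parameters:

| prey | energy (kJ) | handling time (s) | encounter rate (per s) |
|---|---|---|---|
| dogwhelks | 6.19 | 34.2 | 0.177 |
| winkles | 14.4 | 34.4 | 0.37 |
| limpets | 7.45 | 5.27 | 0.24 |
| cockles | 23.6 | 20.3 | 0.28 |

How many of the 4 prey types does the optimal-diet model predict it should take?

2

Rank by E/h (kJ/s): limpets 1.41, cockles 1.16, winkles 0.419, dogwhelks 0.181. Include each in turn until the next type's E/h falls below the running intake rate.
Rate on top 1: 0.7895. cockles: 1.16 > 0.7895 → include.
Rate on top 2: 1.056. winkles: 0.419 < 1.056 → exclude; stop.
Optimal diet: limpets, cockles — 2 of 4 types.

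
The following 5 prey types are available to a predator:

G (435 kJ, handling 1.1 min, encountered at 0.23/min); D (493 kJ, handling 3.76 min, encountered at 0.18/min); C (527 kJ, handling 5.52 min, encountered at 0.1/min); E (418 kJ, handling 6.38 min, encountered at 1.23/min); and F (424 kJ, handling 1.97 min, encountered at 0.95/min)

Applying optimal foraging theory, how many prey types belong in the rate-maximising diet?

Profitabilities (E/h, kJ/min): G 395, F 215, D 131, C 95.5, E 65.5. Add prey in this order while the next type's profitability exceeds the intake rate on those already taken.
Rate on top 1: 79.85. F: 215 > 79.85 → include.
Rate on top 2: 160.9. D: 131 < 160.9 → exclude; stop.
Optimal diet: G, F — 2 of 5 types.

2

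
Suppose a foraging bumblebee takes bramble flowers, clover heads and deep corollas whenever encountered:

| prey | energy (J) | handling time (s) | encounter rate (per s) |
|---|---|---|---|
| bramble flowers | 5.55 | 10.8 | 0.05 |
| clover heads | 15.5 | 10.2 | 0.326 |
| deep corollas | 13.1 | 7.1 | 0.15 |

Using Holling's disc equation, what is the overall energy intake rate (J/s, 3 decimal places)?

1.230 J/s

R = Σλ_iE_i / (1 + Σλ_ih_i)
Numerator: 0.05×5.55 + 0.326×15.5 + 0.15×13.1 = 7.295
Denominator: 1 + 0.05×10.8 + 0.326×10.2 + 0.15×7.1 = 5.93
R = 7.295/5.93 = 1.23 J/s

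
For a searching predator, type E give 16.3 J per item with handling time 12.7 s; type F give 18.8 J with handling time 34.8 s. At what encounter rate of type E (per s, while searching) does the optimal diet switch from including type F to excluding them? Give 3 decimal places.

0.057 per s

The zero-one rule: include type F iff E₂/h₂ > λE₁/(1+λh₁). Equality gives the switch point.
λE₁h₂ = E₂ + λE₂h₁ ⇒ λ = E₂/(E₁h₂ − E₂h₁) = 18.8/(567.2 − 238.8) = 0.05723 per s.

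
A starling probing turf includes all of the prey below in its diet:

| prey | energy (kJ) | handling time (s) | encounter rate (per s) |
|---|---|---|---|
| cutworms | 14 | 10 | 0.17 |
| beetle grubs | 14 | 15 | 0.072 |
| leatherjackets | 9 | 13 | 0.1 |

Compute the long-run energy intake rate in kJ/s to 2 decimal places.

0.84 kJ/s

R = Σλ_iE_i / (1 + Σλ_ih_i)
Numerator: 0.17×14 + 0.072×14 + 0.1×9 = 4.288
Denominator: 1 + 0.17×10 + 0.072×15 + 0.1×13 = 5.08
R = 4.288/5.08 = 0.8441 kJ/s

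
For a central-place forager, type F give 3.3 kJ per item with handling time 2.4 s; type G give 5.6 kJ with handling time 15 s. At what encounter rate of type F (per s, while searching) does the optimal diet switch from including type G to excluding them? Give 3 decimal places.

Drop type G once their profitability E₂/h₂ falls below the rate achievable on type F alone: E₂/h₂ = λE₁/(1 + λh₁).
Solve for λ: λE₁h₂ = E₂(1 + λh₁) → λ(E₁h₂ − E₂h₁) = E₂ → λ = E₂/(E₁h₂ − E₂h₁).
λ = 5.6/(3.3×15 − 5.6×2.4) = 5.6/36.06 = 0.1553 per s.

0.155 per s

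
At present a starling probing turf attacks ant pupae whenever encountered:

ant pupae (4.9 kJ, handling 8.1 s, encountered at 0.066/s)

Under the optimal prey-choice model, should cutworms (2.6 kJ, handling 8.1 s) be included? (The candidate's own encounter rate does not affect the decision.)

Yes

On ant pupae alone, R = ΣλE/(1+Σλh) = 0.3234/1.535 = 0.2107 kJ/s.
cutworms: E/h = 2.6/8.1 = 0.321 kJ/s.
0.321 > 0.2107, so adding cutworms raises the average — include it.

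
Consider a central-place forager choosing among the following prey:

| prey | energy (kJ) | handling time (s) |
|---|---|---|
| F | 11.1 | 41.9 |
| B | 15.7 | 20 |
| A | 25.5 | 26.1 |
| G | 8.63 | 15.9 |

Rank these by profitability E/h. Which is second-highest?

In descending order of E/h:
A: 25.5/26.1 = 0.977 kJ/s
B: 15.7/20 = 0.785 kJ/s
G: 8.63/15.9 = 0.543 kJ/s
F: 11.1/41.9 = 0.265 kJ/s

B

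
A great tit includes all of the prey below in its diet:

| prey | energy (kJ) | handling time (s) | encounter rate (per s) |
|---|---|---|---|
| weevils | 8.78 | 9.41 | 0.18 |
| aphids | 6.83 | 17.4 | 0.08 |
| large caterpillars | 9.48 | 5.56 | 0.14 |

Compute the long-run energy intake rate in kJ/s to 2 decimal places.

0.71 kJ/s

R = (0.18×8.78 + 0.08×6.83 + 0.14×9.48) / (1 + 0.18×9.41 + 0.08×17.4 + 0.14×5.56) = 3.454/4.864 = 0.7101 kJ/s.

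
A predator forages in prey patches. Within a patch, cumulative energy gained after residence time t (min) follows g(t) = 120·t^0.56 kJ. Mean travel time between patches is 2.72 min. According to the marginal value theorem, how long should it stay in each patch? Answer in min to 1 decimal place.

By the marginal value theorem, leave when the instantaneous gain rate g'(t) equals the habitat-wide average g(t)/(T + t).
g'(t) = 0.56·120·t^-0.44. Setting 0.56·120·t^-0.44 = 120·t^0.56/(2.72+t) gives 0.56(2.72+t) = t, so 0.44·t = 0.56×2.72.
t* = 0.56×2.72/0.44 = 3.462 min.

3.5 min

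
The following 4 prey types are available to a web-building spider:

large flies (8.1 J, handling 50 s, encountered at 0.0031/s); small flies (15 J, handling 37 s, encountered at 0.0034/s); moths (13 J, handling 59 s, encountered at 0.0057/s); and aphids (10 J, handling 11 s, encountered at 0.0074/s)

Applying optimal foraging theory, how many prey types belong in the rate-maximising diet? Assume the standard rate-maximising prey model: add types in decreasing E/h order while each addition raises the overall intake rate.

4

Profitabilities (E/h, J/s): aphids 0.909, small flies 0.405, moths 0.22, large flies 0.162. Add prey in this order while the next type's profitability exceeds the intake rate on those already taken.
Rate on top 1: 0.06843. small flies: 0.405 > 0.06843 → include.
Rate on top 2: 0.1035. moths: 0.22 > 0.1035 → include.
Rate on top 3: 0.129. large flies: 0.162 > 0.129 → include.
Optimal diet: aphids, small flies, moths, large flies — 4 of 4 types.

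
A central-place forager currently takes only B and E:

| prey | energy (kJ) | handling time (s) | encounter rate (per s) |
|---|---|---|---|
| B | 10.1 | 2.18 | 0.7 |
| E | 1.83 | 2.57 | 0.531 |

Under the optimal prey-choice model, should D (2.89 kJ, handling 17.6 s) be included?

Intake rate on the current diet: R = (0.7×10.1 + 0.531×1.83) / (1 + 0.7×2.18 + 0.531×2.57) = 8.042/3.891 = 2.067 kJ/s.
Profitability of D: 2.89/17.6 = 0.1642 kJ/s.
0.1642 < 2.067, so adding D would lower the average — exclude it.

No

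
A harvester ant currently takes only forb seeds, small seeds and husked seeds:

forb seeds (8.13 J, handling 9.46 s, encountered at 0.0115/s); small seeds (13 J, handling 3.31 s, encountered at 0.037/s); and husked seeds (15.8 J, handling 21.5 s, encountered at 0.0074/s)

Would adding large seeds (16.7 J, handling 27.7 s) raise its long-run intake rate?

Current rate: (0.0115×8.13 + 0.037×13 + 0.0074×15.8)/(1 + 0.0115×9.46 + 0.037×3.31 + 0.0074×21.5) = 0.4973 J/s.
Profitability of large seeds: 16.7/27.7 = 0.6029 J/s.
Since 0.6029 > R, including large seeds increases the long-run rate.

Yes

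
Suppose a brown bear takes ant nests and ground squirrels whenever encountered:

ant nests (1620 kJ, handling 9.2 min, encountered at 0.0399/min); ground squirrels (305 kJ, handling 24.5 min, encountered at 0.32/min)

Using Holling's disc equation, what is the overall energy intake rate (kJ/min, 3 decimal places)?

R = (0.0399×1620 + 0.32×305) / (1 + 0.0399×9.2 + 0.32×24.5) = 162.2/9.207 = 17.62 kJ/min.

17.621 kJ/min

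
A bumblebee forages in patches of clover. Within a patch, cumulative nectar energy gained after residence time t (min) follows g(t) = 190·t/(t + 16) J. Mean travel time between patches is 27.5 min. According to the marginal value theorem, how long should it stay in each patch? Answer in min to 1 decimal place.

Maximise g(t)/(T+t): set derivative to zero → g'(t)(T+t) = g(t).
g'(t) = 190·16/(t + 16)². Setting 190·16/(t+16)² = 190t/[(t+16)(27.5+t)] gives 16(27.5+t) = t(t+16), so t² = 16×27.5 = 440.
t* = √440 = 20.98 min.

21.0 min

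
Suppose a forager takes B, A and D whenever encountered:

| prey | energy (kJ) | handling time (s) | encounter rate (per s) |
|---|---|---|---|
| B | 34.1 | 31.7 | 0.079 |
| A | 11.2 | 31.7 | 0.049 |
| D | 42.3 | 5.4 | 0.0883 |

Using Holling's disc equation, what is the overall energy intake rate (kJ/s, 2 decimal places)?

1.26 kJ/s

R = Σλ_iE_i / (1 + Σλ_ih_i)
Numerator: 0.079×34.1 + 0.049×11.2 + 0.0883×42.3 = 6.978
Denominator: 1 + 0.079×31.7 + 0.049×31.7 + 0.0883×5.4 = 5.534
R = 6.978/5.534 = 1.261 kJ/s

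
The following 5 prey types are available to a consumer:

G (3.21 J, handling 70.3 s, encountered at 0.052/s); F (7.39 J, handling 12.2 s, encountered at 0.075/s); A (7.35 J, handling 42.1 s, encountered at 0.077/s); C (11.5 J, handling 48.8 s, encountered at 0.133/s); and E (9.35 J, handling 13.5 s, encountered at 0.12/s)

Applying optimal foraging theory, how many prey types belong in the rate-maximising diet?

2

Rank by E/h (J/s): E 0.693, F 0.606, C 0.236, A 0.175, G 0.0457. Include each in turn until the next type's E/h falls below the running intake rate.
Rate on top 1: 0.4282. F: 0.606 > 0.4282 → include.
Rate on top 2: 0.4742. C: 0.236 < 0.4742 → exclude; stop.
Optimal diet: E, F — 2 of 5 types.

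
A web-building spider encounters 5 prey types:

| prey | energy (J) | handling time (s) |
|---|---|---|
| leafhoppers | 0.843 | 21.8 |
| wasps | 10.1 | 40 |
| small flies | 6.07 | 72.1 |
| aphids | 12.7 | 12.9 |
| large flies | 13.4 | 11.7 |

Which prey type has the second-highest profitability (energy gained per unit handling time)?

Profitability E/h (J/s): leafhoppers = 0.843/21.8 = 0.0387, wasps = 10.1/40 = 0.253, small flies = 6.07/72.1 = 0.0842, aphids = 12.7/12.9 = 0.984, large flies = 13.4/11.7 = 1.15.
Ranked: large flies > aphids > wasps > small flies > leafhoppers.

aphids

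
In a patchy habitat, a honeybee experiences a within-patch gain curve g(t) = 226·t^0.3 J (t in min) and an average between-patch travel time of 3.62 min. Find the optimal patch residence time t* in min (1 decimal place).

By the marginal value theorem, leave when the instantaneous gain rate g'(t) equals the habitat-wide average g(t)/(T + t).
g'(t) = 0.3·226·t^-0.7. Setting 0.3·226·t^-0.7 = 226·t^0.3/(3.62+t) gives 0.3(3.62+t) = t, so 0.70·t = 0.3×3.62.
t* = 0.3×3.62/0.70 = 1.551 min.

1.6 min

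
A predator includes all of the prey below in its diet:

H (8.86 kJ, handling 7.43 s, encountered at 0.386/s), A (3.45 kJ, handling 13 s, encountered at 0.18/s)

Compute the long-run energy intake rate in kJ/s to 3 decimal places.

0.651 kJ/s

R = (0.386×8.86 + 0.18×3.45) / (1 + 0.386×7.43 + 0.18×13) = 4.041/6.208 = 0.6509 kJ/s.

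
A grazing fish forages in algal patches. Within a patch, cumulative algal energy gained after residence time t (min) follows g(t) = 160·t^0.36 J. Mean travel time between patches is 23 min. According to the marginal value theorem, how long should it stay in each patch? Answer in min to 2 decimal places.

12.94 min

Optimal t* satisfies g'(t*) = g(t*)/(T + t*).
g'(t) = 0.36·160·t^-0.64. Setting 0.36·160·t^-0.64 = 160·t^0.36/(23+t) gives 0.36(23+t) = t, so 0.64·t = 0.36×23.
t* = 0.36×23/0.64 = 12.94 min.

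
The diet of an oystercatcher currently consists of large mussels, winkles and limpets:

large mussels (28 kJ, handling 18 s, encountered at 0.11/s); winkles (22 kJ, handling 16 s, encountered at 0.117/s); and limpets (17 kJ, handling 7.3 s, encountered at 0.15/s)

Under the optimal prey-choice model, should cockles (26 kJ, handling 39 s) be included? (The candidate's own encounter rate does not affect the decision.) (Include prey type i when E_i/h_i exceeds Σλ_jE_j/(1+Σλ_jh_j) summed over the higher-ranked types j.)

Intake rate on the current diet: R = (0.11×28 + 0.117×22 + 0.15×17) / (1 + 0.11×18 + 0.117×16 + 0.15×7.3) = 8.204/5.947 = 1.38 kJ/s.
cockles: E/h = 26/39 = 0.6667 kJ/s.
Since 0.6667 < R, time spent handling cockles is better spent searching.

No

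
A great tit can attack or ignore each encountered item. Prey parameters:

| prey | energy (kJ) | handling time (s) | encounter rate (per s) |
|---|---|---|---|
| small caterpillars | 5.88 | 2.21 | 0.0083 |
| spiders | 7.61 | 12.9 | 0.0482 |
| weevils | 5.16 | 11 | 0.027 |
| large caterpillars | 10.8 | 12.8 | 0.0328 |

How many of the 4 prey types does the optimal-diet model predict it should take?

Profitabilities (E/h, kJ/s): small caterpillars 2.66, large caterpillars 0.844, spiders 0.59, weevils 0.469. Add prey in this order while the next type's profitability exceeds the intake rate on those already taken.
Rate on top 1: 0.04792. large caterpillars: 0.844 > 0.04792 → include.
Rate on top 2: 0.2802. spiders: 0.59 > 0.2802 → include.
Rate on top 3: 0.3737. weevils: 0.469 > 0.3737 → include.
Optimal diet: small caterpillars, large caterpillars, spiders, weevils — 4 of 4 types.

4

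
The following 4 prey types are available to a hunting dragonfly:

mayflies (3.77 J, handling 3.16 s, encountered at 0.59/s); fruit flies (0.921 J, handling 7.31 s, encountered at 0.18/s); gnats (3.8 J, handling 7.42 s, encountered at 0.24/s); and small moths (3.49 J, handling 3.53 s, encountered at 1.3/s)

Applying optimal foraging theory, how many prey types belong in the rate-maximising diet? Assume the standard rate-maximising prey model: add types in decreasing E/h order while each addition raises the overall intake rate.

2

E/h in descending order: mayflies 1.19, small moths 0.989, gnats 0.512, fruit flies 0.126 J/s. The optimal diet is the largest prefix of this list for which every included type satisfies E_i/h_i > R on the types above it.
Rate on top 1: 0.7765. small moths: 0.989 > 0.7765 → include.
Rate on top 2: 0.9071. gnats: 0.512 < 0.9071 → exclude; stop.
Optimal diet: mayflies, small moths — 2 of 4 types.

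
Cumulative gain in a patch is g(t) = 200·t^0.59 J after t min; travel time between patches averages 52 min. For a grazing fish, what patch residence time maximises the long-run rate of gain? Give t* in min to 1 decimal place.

74.8 min

Maximise g(t)/(T+t): set derivative to zero → g'(t)(T+t) = g(t).
g'(t) = 0.59·200·t^-0.41. Setting 0.59·200·t^-0.41 = 200·t^0.59/(52+t) gives 0.59(52+t) = t, so 0.41·t = 0.59×52.
t* = 0.59×52/0.41 = 74.83 min.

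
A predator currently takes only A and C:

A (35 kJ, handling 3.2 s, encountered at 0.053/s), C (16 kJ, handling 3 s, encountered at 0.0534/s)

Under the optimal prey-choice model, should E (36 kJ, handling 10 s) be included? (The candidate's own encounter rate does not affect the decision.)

On A and C alone, R = ΣλE/(1+Σλh) = 2.709/1.33 = 2.037 kJ/s.
E: E/h = 36/10 = 3.6 kJ/s.
Since 3.6 > R, including E increases the long-run rate.

Yes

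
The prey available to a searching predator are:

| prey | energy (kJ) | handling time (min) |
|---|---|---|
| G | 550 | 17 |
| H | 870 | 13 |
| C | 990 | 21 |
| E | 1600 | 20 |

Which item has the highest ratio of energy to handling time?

E

In descending order of E/h:
E: 1600/20 = 80 kJ/min
H: 870/13 = 66.9 kJ/min
C: 990/21 = 47.1 kJ/min
G: 550/17 = 32.4 kJ/min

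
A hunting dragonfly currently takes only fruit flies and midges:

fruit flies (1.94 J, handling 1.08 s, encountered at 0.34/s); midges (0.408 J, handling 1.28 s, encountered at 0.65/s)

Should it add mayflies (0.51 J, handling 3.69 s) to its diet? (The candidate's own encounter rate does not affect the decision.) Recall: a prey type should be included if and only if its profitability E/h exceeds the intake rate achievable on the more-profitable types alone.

No

Current rate: (0.34×1.94 + 0.65×0.408)/(1 + 0.34×1.08 + 0.65×1.28) = 0.4205 J/s.
Profitability of mayflies: 0.51/3.69 = 0.1382 J/s.
0.1382 < 0.4205, so adding mayflies would lower the average — exclude it.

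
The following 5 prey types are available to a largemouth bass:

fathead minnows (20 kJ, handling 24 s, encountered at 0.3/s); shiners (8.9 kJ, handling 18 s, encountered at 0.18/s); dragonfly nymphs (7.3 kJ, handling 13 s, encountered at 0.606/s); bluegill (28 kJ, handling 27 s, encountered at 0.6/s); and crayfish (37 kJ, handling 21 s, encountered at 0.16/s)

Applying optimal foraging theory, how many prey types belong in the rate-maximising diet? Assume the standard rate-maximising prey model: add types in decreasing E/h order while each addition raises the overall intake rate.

1

Profitabilities (E/h, kJ/s): crayfish 1.76, bluegill 1.04, fathead minnows 0.833, dragonfly nymphs 0.562, shiners 0.494. Add prey in this order while the next type's profitability exceeds the intake rate on those already taken.
Rate on top 1: 1.358. bluegill: 1.04 < 1.358 → exclude; stop.
Optimal diet: crayfish — 1 of 5 types.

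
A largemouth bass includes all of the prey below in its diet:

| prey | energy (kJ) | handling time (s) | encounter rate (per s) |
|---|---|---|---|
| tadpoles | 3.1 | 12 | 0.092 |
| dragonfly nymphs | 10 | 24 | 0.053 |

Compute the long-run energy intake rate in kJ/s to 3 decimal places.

0.241 kJ/s

Energy encountered per unit search time: 0.092×3.1 + 0.053×10 = 0.8152 kJ/s.
Handling time per unit search time: 0.092×12 + 0.053×24 = 2.376.
Rate = 0.8152/(1 + 2.376) = 0.2415 kJ/s.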